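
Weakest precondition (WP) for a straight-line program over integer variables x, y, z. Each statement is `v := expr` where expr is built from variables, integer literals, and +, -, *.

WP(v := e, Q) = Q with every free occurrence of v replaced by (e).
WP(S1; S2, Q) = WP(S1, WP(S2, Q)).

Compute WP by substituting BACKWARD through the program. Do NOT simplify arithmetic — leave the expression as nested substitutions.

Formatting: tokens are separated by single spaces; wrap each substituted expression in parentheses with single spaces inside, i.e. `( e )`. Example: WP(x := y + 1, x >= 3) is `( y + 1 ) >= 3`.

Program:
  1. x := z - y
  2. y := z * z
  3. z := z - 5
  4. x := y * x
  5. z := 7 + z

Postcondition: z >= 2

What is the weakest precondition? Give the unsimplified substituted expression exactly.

post: z >= 2
stmt 5: z := 7 + z  -- replace 1 occurrence(s) of z with (7 + z)
  => ( 7 + z ) >= 2
stmt 4: x := y * x  -- replace 0 occurrence(s) of x with (y * x)
  => ( 7 + z ) >= 2
stmt 3: z := z - 5  -- replace 1 occurrence(s) of z with (z - 5)
  => ( 7 + ( z - 5 ) ) >= 2
stmt 2: y := z * z  -- replace 0 occurrence(s) of y with (z * z)
  => ( 7 + ( z - 5 ) ) >= 2
stmt 1: x := z - y  -- replace 0 occurrence(s) of x with (z - y)
  => ( 7 + ( z - 5 ) ) >= 2

Answer: ( 7 + ( z - 5 ) ) >= 2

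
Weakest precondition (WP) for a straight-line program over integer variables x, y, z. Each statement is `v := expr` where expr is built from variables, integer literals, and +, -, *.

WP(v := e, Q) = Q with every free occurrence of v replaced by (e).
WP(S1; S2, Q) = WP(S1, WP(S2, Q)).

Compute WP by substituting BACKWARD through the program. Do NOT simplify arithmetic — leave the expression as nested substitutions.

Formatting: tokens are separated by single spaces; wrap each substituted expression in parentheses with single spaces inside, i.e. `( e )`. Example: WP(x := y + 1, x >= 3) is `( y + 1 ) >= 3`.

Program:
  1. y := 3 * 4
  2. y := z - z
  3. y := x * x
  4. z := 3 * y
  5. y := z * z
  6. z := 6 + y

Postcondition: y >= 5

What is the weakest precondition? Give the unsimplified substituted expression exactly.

Answer: ( ( 3 * ( x * x ) ) * ( 3 * ( x * x ) ) ) >= 5

Derivation:
post: y >= 5
stmt 6: z := 6 + y  -- replace 0 occurrence(s) of z with (6 + y)
  => y >= 5
stmt 5: y := z * z  -- replace 1 occurrence(s) of y with (z * z)
  => ( z * z ) >= 5
stmt 4: z := 3 * y  -- replace 2 occurrence(s) of z with (3 * y)
  => ( ( 3 * y ) * ( 3 * y ) ) >= 5
stmt 3: y := x * x  -- replace 2 occurrence(s) of y with (x * x)
  => ( ( 3 * ( x * x ) ) * ( 3 * ( x * x ) ) ) >= 5
stmt 2: y := z - z  -- replace 0 occurrence(s) of y with (z - z)
  => ( ( 3 * ( x * x ) ) * ( 3 * ( x * x ) ) ) >= 5
stmt 1: y := 3 * 4  -- replace 0 occurrence(s) of y with (3 * 4)
  => ( ( 3 * ( x * x ) ) * ( 3 * ( x * x ) ) ) >= 5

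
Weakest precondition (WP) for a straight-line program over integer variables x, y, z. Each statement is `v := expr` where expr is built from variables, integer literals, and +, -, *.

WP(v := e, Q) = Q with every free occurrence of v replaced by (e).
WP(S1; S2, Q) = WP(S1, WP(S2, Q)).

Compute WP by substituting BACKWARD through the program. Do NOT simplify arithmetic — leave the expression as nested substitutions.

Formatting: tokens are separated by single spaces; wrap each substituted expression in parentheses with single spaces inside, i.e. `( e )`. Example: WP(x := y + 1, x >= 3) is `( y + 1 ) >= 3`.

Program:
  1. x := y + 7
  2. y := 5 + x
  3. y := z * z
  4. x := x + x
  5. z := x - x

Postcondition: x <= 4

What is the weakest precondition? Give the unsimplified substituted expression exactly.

post: x <= 4
stmt 5: z := x - x  -- replace 0 occurrence(s) of z with (x - x)
  => x <= 4
stmt 4: x := x + x  -- replace 1 occurrence(s) of x with (x + x)
  => ( x + x ) <= 4
stmt 3: y := z * z  -- replace 0 occurrence(s) of y with (z * z)
  => ( x + x ) <= 4
stmt 2: y := 5 + x  -- replace 0 occurrence(s) of y with (5 + x)
  => ( x + x ) <= 4
stmt 1: x := y + 7  -- replace 2 occurrence(s) of x with (y + 7)
  => ( ( y + 7 ) + ( y + 7 ) ) <= 4

Answer: ( ( y + 7 ) + ( y + 7 ) ) <= 4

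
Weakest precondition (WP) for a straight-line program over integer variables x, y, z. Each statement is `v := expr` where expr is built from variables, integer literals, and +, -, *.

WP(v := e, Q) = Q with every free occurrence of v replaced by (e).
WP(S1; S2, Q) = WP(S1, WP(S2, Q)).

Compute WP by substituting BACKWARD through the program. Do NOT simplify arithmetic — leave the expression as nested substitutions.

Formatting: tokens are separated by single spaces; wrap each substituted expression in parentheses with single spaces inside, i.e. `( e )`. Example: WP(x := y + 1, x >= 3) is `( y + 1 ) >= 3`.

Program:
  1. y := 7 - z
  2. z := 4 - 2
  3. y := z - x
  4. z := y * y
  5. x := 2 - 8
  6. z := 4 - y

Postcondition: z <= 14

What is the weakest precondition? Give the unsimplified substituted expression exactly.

post: z <= 14
stmt 6: z := 4 - y  -- replace 1 occurrence(s) of z with (4 - y)
  => ( 4 - y ) <= 14
stmt 5: x := 2 - 8  -- replace 0 occurrence(s) of x with (2 - 8)
  => ( 4 - y ) <= 14
stmt 4: z := y * y  -- replace 0 occurrence(s) of z with (y * y)
  => ( 4 - y ) <= 14
stmt 3: y := z - x  -- replace 1 occurrence(s) of y with (z - x)
  => ( 4 - ( z - x ) ) <= 14
stmt 2: z := 4 - 2  -- replace 1 occurrence(s) of z with (4 - 2)
  => ( 4 - ( ( 4 - 2 ) - x ) ) <= 14
stmt 1: y := 7 - z  -- replace 0 occurrence(s) of y with (7 - z)
  => ( 4 - ( ( 4 - 2 ) - x ) ) <= 14

Answer: ( 4 - ( ( 4 - 2 ) - x ) ) <= 14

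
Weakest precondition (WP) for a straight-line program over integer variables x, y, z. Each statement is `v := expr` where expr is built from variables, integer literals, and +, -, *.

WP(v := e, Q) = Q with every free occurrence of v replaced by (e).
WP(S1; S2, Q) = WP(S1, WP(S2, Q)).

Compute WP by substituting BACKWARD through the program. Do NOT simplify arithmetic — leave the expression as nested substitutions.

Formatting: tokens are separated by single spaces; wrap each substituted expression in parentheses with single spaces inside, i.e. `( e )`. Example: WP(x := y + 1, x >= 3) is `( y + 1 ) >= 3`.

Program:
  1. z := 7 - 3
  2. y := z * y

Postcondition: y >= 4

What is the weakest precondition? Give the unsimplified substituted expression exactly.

Answer: ( ( 7 - 3 ) * y ) >= 4

Derivation:
post: y >= 4
stmt 2: y := z * y  -- replace 1 occurrence(s) of y with (z * y)
  => ( z * y ) >= 4
stmt 1: z := 7 - 3  -- replace 1 occurrence(s) of z with (7 - 3)
  => ( ( 7 - 3 ) * y ) >= 4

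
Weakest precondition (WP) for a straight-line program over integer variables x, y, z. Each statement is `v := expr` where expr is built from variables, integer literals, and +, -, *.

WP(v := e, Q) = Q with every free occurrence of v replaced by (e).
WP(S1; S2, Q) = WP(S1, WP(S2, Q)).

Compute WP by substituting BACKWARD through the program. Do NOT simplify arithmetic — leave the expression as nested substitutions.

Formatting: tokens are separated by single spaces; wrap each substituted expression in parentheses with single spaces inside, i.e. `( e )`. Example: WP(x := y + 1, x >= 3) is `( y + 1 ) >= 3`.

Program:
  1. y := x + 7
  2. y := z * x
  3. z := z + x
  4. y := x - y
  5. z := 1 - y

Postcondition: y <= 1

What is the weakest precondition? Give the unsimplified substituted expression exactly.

Answer: ( x - ( z * x ) ) <= 1

Derivation:
post: y <= 1
stmt 5: z := 1 - y  -- replace 0 occurrence(s) of z with (1 - y)
  => y <= 1
stmt 4: y := x - y  -- replace 1 occurrence(s) of y with (x - y)
  => ( x - y ) <= 1
stmt 3: z := z + x  -- replace 0 occurrence(s) of z with (z + x)
  => ( x - y ) <= 1
stmt 2: y := z * x  -- replace 1 occurrence(s) of y with (z * x)
  => ( x - ( z * x ) ) <= 1
stmt 1: y := x + 7  -- replace 0 occurrence(s) of y with (x + 7)
  => ( x - ( z * x ) ) <= 1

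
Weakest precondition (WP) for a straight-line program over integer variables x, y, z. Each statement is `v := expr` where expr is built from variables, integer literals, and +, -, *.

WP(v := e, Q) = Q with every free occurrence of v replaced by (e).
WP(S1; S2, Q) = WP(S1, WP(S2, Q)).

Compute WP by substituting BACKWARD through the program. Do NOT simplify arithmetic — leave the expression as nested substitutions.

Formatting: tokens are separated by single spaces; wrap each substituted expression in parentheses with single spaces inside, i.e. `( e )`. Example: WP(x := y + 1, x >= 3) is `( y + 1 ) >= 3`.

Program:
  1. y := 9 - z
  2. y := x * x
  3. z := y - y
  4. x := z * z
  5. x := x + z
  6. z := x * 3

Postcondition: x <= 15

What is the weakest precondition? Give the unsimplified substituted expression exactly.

Answer: ( ( ( ( x * x ) - ( x * x ) ) * ( ( x * x ) - ( x * x ) ) ) + ( ( x * x ) - ( x * x ) ) ) <= 15

Derivation:
post: x <= 15
stmt 6: z := x * 3  -- replace 0 occurrence(s) of z with (x * 3)
  => x <= 15
stmt 5: x := x + z  -- replace 1 occurrence(s) of x with (x + z)
  => ( x + z ) <= 15
stmt 4: x := z * z  -- replace 1 occurrence(s) of x with (z * z)
  => ( ( z * z ) + z ) <= 15
stmt 3: z := y - y  -- replace 3 occurrence(s) of z with (y - y)
  => ( ( ( y - y ) * ( y - y ) ) + ( y - y ) ) <= 15
stmt 2: y := x * x  -- replace 6 occurrence(s) of y with (x * x)
  => ( ( ( ( x * x ) - ( x * x ) ) * ( ( x * x ) - ( x * x ) ) ) + ( ( x * x ) - ( x * x ) ) ) <= 15
stmt 1: y := 9 - z  -- replace 0 occurrence(s) of y with (9 - z)
  => ( ( ( ( x * x ) - ( x * x ) ) * ( ( x * x ) - ( x * x ) ) ) + ( ( x * x ) - ( x * x ) ) ) <= 15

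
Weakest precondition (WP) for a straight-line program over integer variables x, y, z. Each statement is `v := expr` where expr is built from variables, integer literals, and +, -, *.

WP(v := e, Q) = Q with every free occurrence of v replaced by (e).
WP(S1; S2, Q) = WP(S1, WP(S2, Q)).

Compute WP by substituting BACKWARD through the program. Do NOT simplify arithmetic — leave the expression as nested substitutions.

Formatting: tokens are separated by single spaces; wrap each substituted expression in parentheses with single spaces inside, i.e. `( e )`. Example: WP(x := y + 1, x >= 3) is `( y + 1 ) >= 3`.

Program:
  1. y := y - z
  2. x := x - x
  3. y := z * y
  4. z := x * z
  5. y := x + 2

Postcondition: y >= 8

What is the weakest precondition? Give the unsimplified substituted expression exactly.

post: y >= 8
stmt 5: y := x + 2  -- replace 1 occurrence(s) of y with (x + 2)
  => ( x + 2 ) >= 8
stmt 4: z := x * z  -- replace 0 occurrence(s) of z with (x * z)
  => ( x + 2 ) >= 8
stmt 3: y := z * y  -- replace 0 occurrence(s) of y with (z * y)
  => ( x + 2 ) >= 8
stmt 2: x := x - x  -- replace 1 occurrence(s) of x with (x - x)
  => ( ( x - x ) + 2 ) >= 8
stmt 1: y := y - z  -- replace 0 occurrence(s) of y with (y - z)
  => ( ( x - x ) + 2 ) >= 8

Answer: ( ( x - x ) + 2 ) >= 8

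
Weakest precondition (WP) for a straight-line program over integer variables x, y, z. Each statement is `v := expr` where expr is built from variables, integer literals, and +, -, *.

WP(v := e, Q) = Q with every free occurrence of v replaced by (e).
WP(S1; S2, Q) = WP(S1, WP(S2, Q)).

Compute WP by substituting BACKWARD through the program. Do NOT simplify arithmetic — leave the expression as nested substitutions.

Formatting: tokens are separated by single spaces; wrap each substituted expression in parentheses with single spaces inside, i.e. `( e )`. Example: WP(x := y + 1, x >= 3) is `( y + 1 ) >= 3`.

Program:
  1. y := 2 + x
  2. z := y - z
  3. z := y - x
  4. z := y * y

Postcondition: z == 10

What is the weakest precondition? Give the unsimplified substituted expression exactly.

Answer: ( ( 2 + x ) * ( 2 + x ) ) == 10

Derivation:
post: z == 10
stmt 4: z := y * y  -- replace 1 occurrence(s) of z with (y * y)
  => ( y * y ) == 10
stmt 3: z := y - x  -- replace 0 occurrence(s) of z with (y - x)
  => ( y * y ) == 10
stmt 2: z := y - z  -- replace 0 occurrence(s) of z with (y - z)
  => ( y * y ) == 10
stmt 1: y := 2 + x  -- replace 2 occurrence(s) of y with (2 + x)
  => ( ( 2 + x ) * ( 2 + x ) ) == 10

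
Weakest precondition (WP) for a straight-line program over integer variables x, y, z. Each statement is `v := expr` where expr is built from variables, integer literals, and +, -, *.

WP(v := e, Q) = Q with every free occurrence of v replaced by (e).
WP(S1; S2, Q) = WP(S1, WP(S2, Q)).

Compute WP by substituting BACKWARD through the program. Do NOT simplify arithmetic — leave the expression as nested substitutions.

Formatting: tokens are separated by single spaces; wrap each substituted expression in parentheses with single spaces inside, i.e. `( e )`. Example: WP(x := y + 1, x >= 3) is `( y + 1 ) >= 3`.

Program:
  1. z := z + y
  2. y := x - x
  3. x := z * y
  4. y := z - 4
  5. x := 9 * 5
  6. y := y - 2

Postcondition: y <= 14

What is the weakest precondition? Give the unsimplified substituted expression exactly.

Answer: ( ( ( z + y ) - 4 ) - 2 ) <= 14

Derivation:
post: y <= 14
stmt 6: y := y - 2  -- replace 1 occurrence(s) of y with (y - 2)
  => ( y - 2 ) <= 14
stmt 5: x := 9 * 5  -- replace 0 occurrence(s) of x with (9 * 5)
  => ( y - 2 ) <= 14
stmt 4: y := z - 4  -- replace 1 occurrence(s) of y with (z - 4)
  => ( ( z - 4 ) - 2 ) <= 14
stmt 3: x := z * y  -- replace 0 occurrence(s) of x with (z * y)
  => ( ( z - 4 ) - 2 ) <= 14
stmt 2: y := x - x  -- replace 0 occurrence(s) of y with (x - x)
  => ( ( z - 4 ) - 2 ) <= 14
stmt 1: z := z + y  -- replace 1 occurrence(s) of z with (z + y)
  => ( ( ( z + y ) - 4 ) - 2 ) <= 14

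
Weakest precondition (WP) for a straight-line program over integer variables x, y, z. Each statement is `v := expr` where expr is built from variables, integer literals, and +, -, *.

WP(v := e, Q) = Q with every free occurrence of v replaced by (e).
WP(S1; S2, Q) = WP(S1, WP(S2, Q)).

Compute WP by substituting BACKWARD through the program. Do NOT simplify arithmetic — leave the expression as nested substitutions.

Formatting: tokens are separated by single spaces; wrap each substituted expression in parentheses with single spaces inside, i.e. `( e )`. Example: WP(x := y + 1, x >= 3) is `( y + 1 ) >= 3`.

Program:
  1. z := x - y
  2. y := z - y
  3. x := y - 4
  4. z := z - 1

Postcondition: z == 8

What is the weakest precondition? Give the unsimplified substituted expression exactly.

post: z == 8
stmt 4: z := z - 1  -- replace 1 occurrence(s) of z with (z - 1)
  => ( z - 1 ) == 8
stmt 3: x := y - 4  -- replace 0 occurrence(s) of x with (y - 4)
  => ( z - 1 ) == 8
stmt 2: y := z - y  -- replace 0 occurrence(s) of y with (z - y)
  => ( z - 1 ) == 8
stmt 1: z := x - y  -- replace 1 occurrence(s) of z with (x - y)
  => ( ( x - y ) - 1 ) == 8

Answer: ( ( x - y ) - 1 ) == 8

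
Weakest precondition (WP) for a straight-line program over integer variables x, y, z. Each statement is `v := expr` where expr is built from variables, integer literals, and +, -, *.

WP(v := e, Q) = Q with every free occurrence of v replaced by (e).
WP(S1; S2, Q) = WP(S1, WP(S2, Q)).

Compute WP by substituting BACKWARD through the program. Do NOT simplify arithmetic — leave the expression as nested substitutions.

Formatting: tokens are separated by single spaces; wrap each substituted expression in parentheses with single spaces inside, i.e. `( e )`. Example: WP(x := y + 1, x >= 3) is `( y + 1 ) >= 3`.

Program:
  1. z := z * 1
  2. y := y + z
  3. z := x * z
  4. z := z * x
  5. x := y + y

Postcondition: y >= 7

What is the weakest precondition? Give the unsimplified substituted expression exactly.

Answer: ( y + ( z * 1 ) ) >= 7

Derivation:
post: y >= 7
stmt 5: x := y + y  -- replace 0 occurrence(s) of x with (y + y)
  => y >= 7
stmt 4: z := z * x  -- replace 0 occurrence(s) of z with (z * x)
  => y >= 7
stmt 3: z := x * z  -- replace 0 occurrence(s) of z with (x * z)
  => y >= 7
stmt 2: y := y + z  -- replace 1 occurrence(s) of y with (y + z)
  => ( y + z ) >= 7
stmt 1: z := z * 1  -- replace 1 occurrence(s) of z with (z * 1)
  => ( y + ( z * 1 ) ) >= 7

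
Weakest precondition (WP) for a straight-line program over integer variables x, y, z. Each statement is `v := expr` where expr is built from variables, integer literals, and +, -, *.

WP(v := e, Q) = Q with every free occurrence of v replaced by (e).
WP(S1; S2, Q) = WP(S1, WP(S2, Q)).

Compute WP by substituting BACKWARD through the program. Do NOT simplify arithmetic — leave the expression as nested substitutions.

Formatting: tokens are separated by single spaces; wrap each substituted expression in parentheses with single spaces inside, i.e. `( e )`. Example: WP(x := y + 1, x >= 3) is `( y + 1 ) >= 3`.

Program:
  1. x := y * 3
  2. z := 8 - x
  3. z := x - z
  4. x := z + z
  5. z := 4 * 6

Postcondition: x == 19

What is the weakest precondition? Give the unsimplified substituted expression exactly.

post: x == 19
stmt 5: z := 4 * 6  -- replace 0 occurrence(s) of z with (4 * 6)
  => x == 19
stmt 4: x := z + z  -- replace 1 occurrence(s) of x with (z + z)
  => ( z + z ) == 19
stmt 3: z := x - z  -- replace 2 occurrence(s) of z with (x - z)
  => ( ( x - z ) + ( x - z ) ) == 19
stmt 2: z := 8 - x  -- replace 2 occurrence(s) of z with (8 - x)
  => ( ( x - ( 8 - x ) ) + ( x - ( 8 - x ) ) ) == 19
stmt 1: x := y * 3  -- replace 4 occurrence(s) of x with (y * 3)
  => ( ( ( y * 3 ) - ( 8 - ( y * 3 ) ) ) + ( ( y * 3 ) - ( 8 - ( y * 3 ) ) ) ) == 19

Answer: ( ( ( y * 3 ) - ( 8 - ( y * 3 ) ) ) + ( ( y * 3 ) - ( 8 - ( y * 3 ) ) ) ) == 19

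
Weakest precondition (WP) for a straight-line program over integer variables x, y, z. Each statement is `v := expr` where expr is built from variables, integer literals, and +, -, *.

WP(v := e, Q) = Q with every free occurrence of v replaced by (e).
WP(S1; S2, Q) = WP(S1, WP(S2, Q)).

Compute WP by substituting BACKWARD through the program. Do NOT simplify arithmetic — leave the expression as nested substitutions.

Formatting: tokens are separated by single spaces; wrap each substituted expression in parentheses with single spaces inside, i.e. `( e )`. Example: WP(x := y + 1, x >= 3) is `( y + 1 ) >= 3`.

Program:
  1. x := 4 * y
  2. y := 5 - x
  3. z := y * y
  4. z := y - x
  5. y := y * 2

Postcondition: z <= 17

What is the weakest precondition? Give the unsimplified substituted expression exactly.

Answer: ( ( 5 - ( 4 * y ) ) - ( 4 * y ) ) <= 17

Derivation:
post: z <= 17
stmt 5: y := y * 2  -- replace 0 occurrence(s) of y with (y * 2)
  => z <= 17
stmt 4: z := y - x  -- replace 1 occurrence(s) of z with (y - x)
  => ( y - x ) <= 17
stmt 3: z := y * y  -- replace 0 occurrence(s) of z with (y * y)
  => ( y - x ) <= 17
stmt 2: y := 5 - x  -- replace 1 occurrence(s) of y with (5 - x)
  => ( ( 5 - x ) - x ) <= 17
stmt 1: x := 4 * y  -- replace 2 occurrence(s) of x with (4 * y)
  => ( ( 5 - ( 4 * y ) ) - ( 4 * y ) ) <= 17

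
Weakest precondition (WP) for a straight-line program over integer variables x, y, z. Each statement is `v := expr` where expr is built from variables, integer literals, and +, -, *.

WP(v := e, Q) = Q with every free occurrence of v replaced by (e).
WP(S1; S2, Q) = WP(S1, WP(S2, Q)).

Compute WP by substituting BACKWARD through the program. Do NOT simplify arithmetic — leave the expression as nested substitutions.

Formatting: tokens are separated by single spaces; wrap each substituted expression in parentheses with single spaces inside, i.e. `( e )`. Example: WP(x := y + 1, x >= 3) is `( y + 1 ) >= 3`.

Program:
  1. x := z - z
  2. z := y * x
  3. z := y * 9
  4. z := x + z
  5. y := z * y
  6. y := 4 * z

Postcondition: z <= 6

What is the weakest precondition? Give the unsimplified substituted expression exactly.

post: z <= 6
stmt 6: y := 4 * z  -- replace 0 occurrence(s) of y with (4 * z)
  => z <= 6
stmt 5: y := z * y  -- replace 0 occurrence(s) of y with (z * y)
  => z <= 6
stmt 4: z := x + z  -- replace 1 occurrence(s) of z with (x + z)
  => ( x + z ) <= 6
stmt 3: z := y * 9  -- replace 1 occurrence(s) of z with (y * 9)
  => ( x + ( y * 9 ) ) <= 6
stmt 2: z := y * x  -- replace 0 occurrence(s) of z with (y * x)
  => ( x + ( y * 9 ) ) <= 6
stmt 1: x := z - z  -- replace 1 occurrence(s) of x with (z - z)
  => ( ( z - z ) + ( y * 9 ) ) <= 6

Answer: ( ( z - z ) + ( y * 9 ) ) <= 6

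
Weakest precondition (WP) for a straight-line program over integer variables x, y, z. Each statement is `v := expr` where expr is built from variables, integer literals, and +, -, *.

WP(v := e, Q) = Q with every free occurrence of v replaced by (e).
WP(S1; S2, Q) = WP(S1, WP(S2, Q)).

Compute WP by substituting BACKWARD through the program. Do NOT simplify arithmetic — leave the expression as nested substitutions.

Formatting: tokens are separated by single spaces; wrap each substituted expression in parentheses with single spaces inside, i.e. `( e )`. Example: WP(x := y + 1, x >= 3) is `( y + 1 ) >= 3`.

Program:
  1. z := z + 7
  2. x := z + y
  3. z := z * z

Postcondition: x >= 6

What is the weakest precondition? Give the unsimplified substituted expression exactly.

post: x >= 6
stmt 3: z := z * z  -- replace 0 occurrence(s) of z with (z * z)
  => x >= 6
stmt 2: x := z + y  -- replace 1 occurrence(s) of x with (z + y)
  => ( z + y ) >= 6
stmt 1: z := z + 7  -- replace 1 occurrence(s) of z with (z + 7)
  => ( ( z + 7 ) + y ) >= 6

Answer: ( ( z + 7 ) + y ) >= 6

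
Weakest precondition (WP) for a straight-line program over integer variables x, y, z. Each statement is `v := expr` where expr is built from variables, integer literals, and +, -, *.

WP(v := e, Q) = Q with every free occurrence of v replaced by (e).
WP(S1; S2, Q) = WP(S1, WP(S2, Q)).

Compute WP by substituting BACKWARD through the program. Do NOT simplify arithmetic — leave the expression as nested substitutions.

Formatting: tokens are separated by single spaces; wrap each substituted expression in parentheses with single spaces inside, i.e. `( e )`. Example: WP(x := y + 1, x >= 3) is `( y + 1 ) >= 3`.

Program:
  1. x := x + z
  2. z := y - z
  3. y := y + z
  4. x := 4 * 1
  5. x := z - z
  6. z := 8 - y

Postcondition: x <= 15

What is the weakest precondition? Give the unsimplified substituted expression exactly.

Answer: ( ( y - z ) - ( y - z ) ) <= 15

Derivation:
post: x <= 15
stmt 6: z := 8 - y  -- replace 0 occurrence(s) of z with (8 - y)
  => x <= 15
stmt 5: x := z - z  -- replace 1 occurrence(s) of x with (z - z)
  => ( z - z ) <= 15
stmt 4: x := 4 * 1  -- replace 0 occurrence(s) of x with (4 * 1)
  => ( z - z ) <= 15
stmt 3: y := y + z  -- replace 0 occurrence(s) of y with (y + z)
  => ( z - z ) <= 15
stmt 2: z := y - z  -- replace 2 occurrence(s) of z with (y - z)
  => ( ( y - z ) - ( y - z ) ) <= 15
stmt 1: x := x + z  -- replace 0 occurrence(s) of x with (x + z)
  => ( ( y - z ) - ( y - z ) ) <= 15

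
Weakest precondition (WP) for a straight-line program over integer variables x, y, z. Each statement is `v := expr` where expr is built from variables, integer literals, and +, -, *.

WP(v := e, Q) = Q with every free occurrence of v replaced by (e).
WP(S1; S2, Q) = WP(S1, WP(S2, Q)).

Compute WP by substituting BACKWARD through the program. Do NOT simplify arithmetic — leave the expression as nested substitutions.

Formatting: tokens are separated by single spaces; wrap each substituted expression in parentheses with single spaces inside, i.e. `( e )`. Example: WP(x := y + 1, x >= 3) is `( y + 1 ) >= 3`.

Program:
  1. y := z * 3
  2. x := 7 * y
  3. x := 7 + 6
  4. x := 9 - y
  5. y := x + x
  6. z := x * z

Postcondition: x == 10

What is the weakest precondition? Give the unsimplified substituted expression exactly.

post: x == 10
stmt 6: z := x * z  -- replace 0 occurrence(s) of z with (x * z)
  => x == 10
stmt 5: y := x + x  -- replace 0 occurrence(s) of y with (x + x)
  => x == 10
stmt 4: x := 9 - y  -- replace 1 occurrence(s) of x with (9 - y)
  => ( 9 - y ) == 10
stmt 3: x := 7 + 6  -- replace 0 occurrence(s) of x with (7 + 6)
  => ( 9 - y ) == 10
stmt 2: x := 7 * y  -- replace 0 occurrence(s) of x with (7 * y)
  => ( 9 - y ) == 10
stmt 1: y := z * 3  -- replace 1 occurrence(s) of y with (z * 3)
  => ( 9 - ( z * 3 ) ) == 10

Answer: ( 9 - ( z * 3 ) ) == 10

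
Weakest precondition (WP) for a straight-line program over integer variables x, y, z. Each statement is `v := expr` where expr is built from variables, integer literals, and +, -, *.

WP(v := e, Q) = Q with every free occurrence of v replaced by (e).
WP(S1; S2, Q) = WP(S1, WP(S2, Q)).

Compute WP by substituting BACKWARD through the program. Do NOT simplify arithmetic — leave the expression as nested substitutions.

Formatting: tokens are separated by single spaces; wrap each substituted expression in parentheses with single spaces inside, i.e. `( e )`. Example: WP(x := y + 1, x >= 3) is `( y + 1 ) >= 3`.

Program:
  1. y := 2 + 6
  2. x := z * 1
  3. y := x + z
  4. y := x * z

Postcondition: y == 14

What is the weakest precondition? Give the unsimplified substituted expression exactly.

post: y == 14
stmt 4: y := x * z  -- replace 1 occurrence(s) of y with (x * z)
  => ( x * z ) == 14
stmt 3: y := x + z  -- replace 0 occurrence(s) of y with (x + z)
  => ( x * z ) == 14
stmt 2: x := z * 1  -- replace 1 occurrence(s) of x with (z * 1)
  => ( ( z * 1 ) * z ) == 14
stmt 1: y := 2 + 6  -- replace 0 occurrence(s) of y with (2 + 6)
  => ( ( z * 1 ) * z ) == 14

Answer: ( ( z * 1 ) * z ) == 14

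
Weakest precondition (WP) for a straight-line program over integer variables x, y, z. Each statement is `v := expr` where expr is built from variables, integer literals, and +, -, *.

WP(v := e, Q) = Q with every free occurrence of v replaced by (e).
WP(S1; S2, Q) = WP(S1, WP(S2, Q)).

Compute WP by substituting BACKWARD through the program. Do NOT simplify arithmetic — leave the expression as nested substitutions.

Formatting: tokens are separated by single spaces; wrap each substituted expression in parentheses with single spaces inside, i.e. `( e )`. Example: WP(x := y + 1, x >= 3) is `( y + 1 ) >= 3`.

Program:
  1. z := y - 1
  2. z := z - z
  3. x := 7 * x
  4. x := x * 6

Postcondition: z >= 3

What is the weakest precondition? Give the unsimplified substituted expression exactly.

post: z >= 3
stmt 4: x := x * 6  -- replace 0 occurrence(s) of x with (x * 6)
  => z >= 3
stmt 3: x := 7 * x  -- replace 0 occurrence(s) of x with (7 * x)
  => z >= 3
stmt 2: z := z - z  -- replace 1 occurrence(s) of z with (z - z)
  => ( z - z ) >= 3
stmt 1: z := y - 1  -- replace 2 occurrence(s) of z with (y - 1)
  => ( ( y - 1 ) - ( y - 1 ) ) >= 3

Answer: ( ( y - 1 ) - ( y - 1 ) ) >= 3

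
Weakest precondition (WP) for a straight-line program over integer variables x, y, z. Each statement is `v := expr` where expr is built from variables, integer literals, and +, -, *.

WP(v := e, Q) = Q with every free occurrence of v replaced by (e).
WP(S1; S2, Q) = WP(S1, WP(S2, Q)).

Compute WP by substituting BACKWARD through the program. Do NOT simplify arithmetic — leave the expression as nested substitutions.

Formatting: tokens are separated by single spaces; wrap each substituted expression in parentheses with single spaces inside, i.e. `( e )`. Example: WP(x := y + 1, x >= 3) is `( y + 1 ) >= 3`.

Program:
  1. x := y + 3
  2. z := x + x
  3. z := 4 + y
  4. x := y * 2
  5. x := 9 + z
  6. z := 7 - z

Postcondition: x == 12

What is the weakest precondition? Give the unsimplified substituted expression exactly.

Answer: ( 9 + ( 4 + y ) ) == 12

Derivation:
post: x == 12
stmt 6: z := 7 - z  -- replace 0 occurrence(s) of z with (7 - z)
  => x == 12
stmt 5: x := 9 + z  -- replace 1 occurrence(s) of x with (9 + z)
  => ( 9 + z ) == 12
stmt 4: x := y * 2  -- replace 0 occurrence(s) of x with (y * 2)
  => ( 9 + z ) == 12
stmt 3: z := 4 + y  -- replace 1 occurrence(s) of z with (4 + y)
  => ( 9 + ( 4 + y ) ) == 12
stmt 2: z := x + x  -- replace 0 occurrence(s) of z with (x + x)
  => ( 9 + ( 4 + y ) ) == 12
stmt 1: x := y + 3  -- replace 0 occurrence(s) of x with (y + 3)
  => ( 9 + ( 4 + y ) ) == 12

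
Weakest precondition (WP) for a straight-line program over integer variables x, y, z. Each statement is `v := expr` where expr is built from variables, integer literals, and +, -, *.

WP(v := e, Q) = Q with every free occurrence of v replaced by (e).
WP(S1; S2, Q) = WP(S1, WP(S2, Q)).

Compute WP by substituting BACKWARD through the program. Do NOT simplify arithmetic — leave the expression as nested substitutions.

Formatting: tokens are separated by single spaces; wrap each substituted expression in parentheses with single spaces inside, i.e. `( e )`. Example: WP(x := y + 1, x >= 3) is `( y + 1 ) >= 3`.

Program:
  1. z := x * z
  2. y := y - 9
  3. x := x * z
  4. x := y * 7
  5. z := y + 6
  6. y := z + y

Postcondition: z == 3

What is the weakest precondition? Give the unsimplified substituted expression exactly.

Answer: ( ( y - 9 ) + 6 ) == 3

Derivation:
post: z == 3
stmt 6: y := z + y  -- replace 0 occurrence(s) of y with (z + y)
  => z == 3
stmt 5: z := y + 6  -- replace 1 occurrence(s) of z with (y + 6)
  => ( y + 6 ) == 3
stmt 4: x := y * 7  -- replace 0 occurrence(s) of x with (y * 7)
  => ( y + 6 ) == 3
stmt 3: x := x * z  -- replace 0 occurrence(s) of x with (x * z)
  => ( y + 6 ) == 3
stmt 2: y := y - 9  -- replace 1 occurrence(s) of y with (y - 9)
  => ( ( y - 9 ) + 6 ) == 3
stmt 1: z := x * z  -- replace 0 occurrence(s) of z with (x * z)
  => ( ( y - 9 ) + 6 ) == 3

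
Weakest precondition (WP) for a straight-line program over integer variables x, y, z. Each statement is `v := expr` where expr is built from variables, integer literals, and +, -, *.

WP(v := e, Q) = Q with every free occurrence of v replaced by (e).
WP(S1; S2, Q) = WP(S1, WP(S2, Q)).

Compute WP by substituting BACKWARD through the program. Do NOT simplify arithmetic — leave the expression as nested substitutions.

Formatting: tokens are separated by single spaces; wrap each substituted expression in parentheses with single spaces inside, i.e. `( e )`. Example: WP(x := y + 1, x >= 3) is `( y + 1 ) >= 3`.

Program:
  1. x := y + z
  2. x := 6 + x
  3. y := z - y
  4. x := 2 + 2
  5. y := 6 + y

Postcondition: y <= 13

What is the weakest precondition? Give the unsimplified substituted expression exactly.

post: y <= 13
stmt 5: y := 6 + y  -- replace 1 occurrence(s) of y with (6 + y)
  => ( 6 + y ) <= 13
stmt 4: x := 2 + 2  -- replace 0 occurrence(s) of x with (2 + 2)
  => ( 6 + y ) <= 13
stmt 3: y := z - y  -- replace 1 occurrence(s) of y with (z - y)
  => ( 6 + ( z - y ) ) <= 13
stmt 2: x := 6 + x  -- replace 0 occurrence(s) of x with (6 + x)
  => ( 6 + ( z - y ) ) <= 13
stmt 1: x := y + z  -- replace 0 occurrence(s) of x with (y + z)
  => ( 6 + ( z - y ) ) <= 13

Answer: ( 6 + ( z - y ) ) <= 13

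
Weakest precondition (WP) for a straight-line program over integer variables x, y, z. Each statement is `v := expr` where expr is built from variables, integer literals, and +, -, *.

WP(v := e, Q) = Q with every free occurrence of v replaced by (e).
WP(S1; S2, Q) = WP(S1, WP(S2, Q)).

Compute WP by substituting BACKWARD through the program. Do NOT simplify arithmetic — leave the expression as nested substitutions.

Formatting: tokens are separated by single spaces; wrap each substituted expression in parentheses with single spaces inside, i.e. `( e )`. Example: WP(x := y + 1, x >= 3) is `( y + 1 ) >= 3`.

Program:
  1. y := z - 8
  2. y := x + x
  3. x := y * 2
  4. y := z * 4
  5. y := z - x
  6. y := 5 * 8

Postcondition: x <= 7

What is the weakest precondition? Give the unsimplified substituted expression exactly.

post: x <= 7
stmt 6: y := 5 * 8  -- replace 0 occurrence(s) of y with (5 * 8)
  => x <= 7
stmt 5: y := z - x  -- replace 0 occurrence(s) of y with (z - x)
  => x <= 7
stmt 4: y := z * 4  -- replace 0 occurrence(s) of y with (z * 4)
  => x <= 7
stmt 3: x := y * 2  -- replace 1 occurrence(s) of x with (y * 2)
  => ( y * 2 ) <= 7
stmt 2: y := x + x  -- replace 1 occurrence(s) of y with (x + x)
  => ( ( x + x ) * 2 ) <= 7
stmt 1: y := z - 8  -- replace 0 occurrence(s) of y with (z - 8)
  => ( ( x + x ) * 2 ) <= 7

Answer: ( ( x + x ) * 2 ) <= 7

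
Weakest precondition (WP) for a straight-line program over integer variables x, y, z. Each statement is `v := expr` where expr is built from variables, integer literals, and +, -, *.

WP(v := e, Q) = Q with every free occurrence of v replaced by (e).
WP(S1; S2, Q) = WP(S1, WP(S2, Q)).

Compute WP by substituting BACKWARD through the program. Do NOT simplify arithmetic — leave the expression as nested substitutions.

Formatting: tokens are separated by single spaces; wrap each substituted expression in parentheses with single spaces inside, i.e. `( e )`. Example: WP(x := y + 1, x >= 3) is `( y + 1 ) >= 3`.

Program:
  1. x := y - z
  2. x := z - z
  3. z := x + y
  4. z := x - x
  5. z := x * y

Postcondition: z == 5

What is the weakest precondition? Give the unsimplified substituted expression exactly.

post: z == 5
stmt 5: z := x * y  -- replace 1 occurrence(s) of z with (x * y)
  => ( x * y ) == 5
stmt 4: z := x - x  -- replace 0 occurrence(s) of z with (x - x)
  => ( x * y ) == 5
stmt 3: z := x + y  -- replace 0 occurrence(s) of z with (x + y)
  => ( x * y ) == 5
stmt 2: x := z - z  -- replace 1 occurrence(s) of x with (z - z)
  => ( ( z - z ) * y ) == 5
stmt 1: x := y - z  -- replace 0 occurrence(s) of x with (y - z)
  => ( ( z - z ) * y ) == 5

Answer: ( ( z - z ) * y ) == 5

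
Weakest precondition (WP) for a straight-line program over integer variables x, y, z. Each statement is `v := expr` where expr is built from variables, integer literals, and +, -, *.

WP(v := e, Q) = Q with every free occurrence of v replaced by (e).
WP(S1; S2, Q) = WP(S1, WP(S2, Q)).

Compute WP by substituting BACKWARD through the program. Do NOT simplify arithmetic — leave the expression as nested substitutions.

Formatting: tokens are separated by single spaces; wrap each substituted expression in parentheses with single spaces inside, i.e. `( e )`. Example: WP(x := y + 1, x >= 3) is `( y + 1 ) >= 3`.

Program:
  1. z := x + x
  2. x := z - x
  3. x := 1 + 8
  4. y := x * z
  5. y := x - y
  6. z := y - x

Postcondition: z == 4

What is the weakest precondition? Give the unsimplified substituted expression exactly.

Answer: ( ( ( 1 + 8 ) - ( ( 1 + 8 ) * ( x + x ) ) ) - ( 1 + 8 ) ) == 4

Derivation:
post: z == 4
stmt 6: z := y - x  -- replace 1 occurrence(s) of z with (y - x)
  => ( y - x ) == 4
stmt 5: y := x - y  -- replace 1 occurrence(s) of y with (x - y)
  => ( ( x - y ) - x ) == 4
stmt 4: y := x * z  -- replace 1 occurrence(s) of y with (x * z)
  => ( ( x - ( x * z ) ) - x ) == 4
stmt 3: x := 1 + 8  -- replace 3 occurrence(s) of x with (1 + 8)
  => ( ( ( 1 + 8 ) - ( ( 1 + 8 ) * z ) ) - ( 1 + 8 ) ) == 4
stmt 2: x := z - x  -- replace 0 occurrence(s) of x with (z - x)
  => ( ( ( 1 + 8 ) - ( ( 1 + 8 ) * z ) ) - ( 1 + 8 ) ) == 4
stmt 1: z := x + x  -- replace 1 occurrence(s) of z with (x + x)
  => ( ( ( 1 + 8 ) - ( ( 1 + 8 ) * ( x + x ) ) ) - ( 1 + 8 ) ) == 4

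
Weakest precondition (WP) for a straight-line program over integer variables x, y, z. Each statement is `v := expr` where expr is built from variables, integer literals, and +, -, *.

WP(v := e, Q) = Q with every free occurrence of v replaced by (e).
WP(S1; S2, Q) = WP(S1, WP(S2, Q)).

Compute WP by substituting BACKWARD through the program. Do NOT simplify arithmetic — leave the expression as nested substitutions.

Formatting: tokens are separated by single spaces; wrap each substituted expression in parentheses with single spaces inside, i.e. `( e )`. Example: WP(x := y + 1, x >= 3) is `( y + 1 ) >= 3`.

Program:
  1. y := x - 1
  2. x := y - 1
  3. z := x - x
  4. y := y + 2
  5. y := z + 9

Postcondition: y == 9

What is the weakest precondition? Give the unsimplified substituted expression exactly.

post: y == 9
stmt 5: y := z + 9  -- replace 1 occurrence(s) of y with (z + 9)
  => ( z + 9 ) == 9
stmt 4: y := y + 2  -- replace 0 occurrence(s) of y with (y + 2)
  => ( z + 9 ) == 9
stmt 3: z := x - x  -- replace 1 occurrence(s) of z with (x - x)
  => ( ( x - x ) + 9 ) == 9
stmt 2: x := y - 1  -- replace 2 occurrence(s) of x with (y - 1)
  => ( ( ( y - 1 ) - ( y - 1 ) ) + 9 ) == 9
stmt 1: y := x - 1  -- replace 2 occurrence(s) of y with (x - 1)
  => ( ( ( ( x - 1 ) - 1 ) - ( ( x - 1 ) - 1 ) ) + 9 ) == 9

Answer: ( ( ( ( x - 1 ) - 1 ) - ( ( x - 1 ) - 1 ) ) + 9 ) == 9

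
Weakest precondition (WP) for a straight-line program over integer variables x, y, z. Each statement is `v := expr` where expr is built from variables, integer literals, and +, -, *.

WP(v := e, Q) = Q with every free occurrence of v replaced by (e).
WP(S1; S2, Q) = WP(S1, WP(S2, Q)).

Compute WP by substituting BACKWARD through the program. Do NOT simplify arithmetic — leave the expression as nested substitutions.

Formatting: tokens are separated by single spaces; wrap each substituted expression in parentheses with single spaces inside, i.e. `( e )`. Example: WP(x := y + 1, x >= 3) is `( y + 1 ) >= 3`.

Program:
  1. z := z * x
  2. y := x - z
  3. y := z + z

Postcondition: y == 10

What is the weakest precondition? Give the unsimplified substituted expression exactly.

Answer: ( ( z * x ) + ( z * x ) ) == 10

Derivation:
post: y == 10
stmt 3: y := z + z  -- replace 1 occurrence(s) of y with (z + z)
  => ( z + z ) == 10
stmt 2: y := x - z  -- replace 0 occurrence(s) of y with (x - z)
  => ( z + z ) == 10
stmt 1: z := z * x  -- replace 2 occurrence(s) of z with (z * x)
  => ( ( z * x ) + ( z * x ) ) == 10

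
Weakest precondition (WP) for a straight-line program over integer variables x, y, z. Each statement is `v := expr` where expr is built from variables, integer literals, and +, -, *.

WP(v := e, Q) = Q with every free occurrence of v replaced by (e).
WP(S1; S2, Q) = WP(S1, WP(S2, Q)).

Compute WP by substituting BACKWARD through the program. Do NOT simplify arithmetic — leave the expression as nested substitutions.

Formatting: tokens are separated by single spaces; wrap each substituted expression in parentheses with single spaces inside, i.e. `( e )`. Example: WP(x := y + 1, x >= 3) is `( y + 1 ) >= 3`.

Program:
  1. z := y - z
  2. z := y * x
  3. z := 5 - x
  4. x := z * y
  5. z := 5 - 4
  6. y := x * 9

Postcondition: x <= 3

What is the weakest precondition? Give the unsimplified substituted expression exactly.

Answer: ( ( 5 - x ) * y ) <= 3

Derivation:
post: x <= 3
stmt 6: y := x * 9  -- replace 0 occurrence(s) of y with (x * 9)
  => x <= 3
stmt 5: z := 5 - 4  -- replace 0 occurrence(s) of z with (5 - 4)
  => x <= 3
stmt 4: x := z * y  -- replace 1 occurrence(s) of x with (z * y)
  => ( z * y ) <= 3
stmt 3: z := 5 - x  -- replace 1 occurrence(s) of z with (5 - x)
  => ( ( 5 - x ) * y ) <= 3
stmt 2: z := y * x  -- replace 0 occurrence(s) of z with (y * x)
  => ( ( 5 - x ) * y ) <= 3
stmt 1: z := y - z  -- replace 0 occurrence(s) of z with (y - z)
  => ( ( 5 - x ) * y ) <= 3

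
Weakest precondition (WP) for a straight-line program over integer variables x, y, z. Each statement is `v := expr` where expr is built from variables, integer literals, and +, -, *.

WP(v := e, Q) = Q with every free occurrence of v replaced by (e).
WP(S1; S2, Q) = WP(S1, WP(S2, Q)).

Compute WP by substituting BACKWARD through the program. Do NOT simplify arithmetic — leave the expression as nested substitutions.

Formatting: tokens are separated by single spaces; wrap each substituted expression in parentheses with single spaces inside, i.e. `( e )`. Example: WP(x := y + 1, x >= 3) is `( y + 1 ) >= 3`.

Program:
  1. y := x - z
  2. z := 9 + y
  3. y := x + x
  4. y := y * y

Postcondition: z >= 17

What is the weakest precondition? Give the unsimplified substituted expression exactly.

Answer: ( 9 + ( x - z ) ) >= 17

Derivation:
post: z >= 17
stmt 4: y := y * y  -- replace 0 occurrence(s) of y with (y * y)
  => z >= 17
stmt 3: y := x + x  -- replace 0 occurrence(s) of y with (x + x)
  => z >= 17
stmt 2: z := 9 + y  -- replace 1 occurrence(s) of z with (9 + y)
  => ( 9 + y ) >= 17
stmt 1: y := x - z  -- replace 1 occurrence(s) of y with (x - z)
  => ( 9 + ( x - z ) ) >= 17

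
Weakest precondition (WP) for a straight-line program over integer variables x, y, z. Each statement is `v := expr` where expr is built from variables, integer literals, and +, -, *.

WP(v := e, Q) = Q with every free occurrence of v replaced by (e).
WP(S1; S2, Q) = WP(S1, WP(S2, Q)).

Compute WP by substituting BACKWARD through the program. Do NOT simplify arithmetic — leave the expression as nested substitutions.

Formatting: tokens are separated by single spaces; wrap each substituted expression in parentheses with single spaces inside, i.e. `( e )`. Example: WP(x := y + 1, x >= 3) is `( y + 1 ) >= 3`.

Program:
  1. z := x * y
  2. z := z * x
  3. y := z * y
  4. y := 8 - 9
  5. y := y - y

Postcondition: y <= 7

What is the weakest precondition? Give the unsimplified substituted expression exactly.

post: y <= 7
stmt 5: y := y - y  -- replace 1 occurrence(s) of y with (y - y)
  => ( y - y ) <= 7
stmt 4: y := 8 - 9  -- replace 2 occurrence(s) of y with (8 - 9)
  => ( ( 8 - 9 ) - ( 8 - 9 ) ) <= 7
stmt 3: y := z * y  -- replace 0 occurrence(s) of y with (z * y)
  => ( ( 8 - 9 ) - ( 8 - 9 ) ) <= 7
stmt 2: z := z * x  -- replace 0 occurrence(s) of z with (z * x)
  => ( ( 8 - 9 ) - ( 8 - 9 ) ) <= 7
stmt 1: z := x * y  -- replace 0 occurrence(s) of z with (x * y)
  => ( ( 8 - 9 ) - ( 8 - 9 ) ) <= 7

Answer: ( ( 8 - 9 ) - ( 8 - 9 ) ) <= 7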